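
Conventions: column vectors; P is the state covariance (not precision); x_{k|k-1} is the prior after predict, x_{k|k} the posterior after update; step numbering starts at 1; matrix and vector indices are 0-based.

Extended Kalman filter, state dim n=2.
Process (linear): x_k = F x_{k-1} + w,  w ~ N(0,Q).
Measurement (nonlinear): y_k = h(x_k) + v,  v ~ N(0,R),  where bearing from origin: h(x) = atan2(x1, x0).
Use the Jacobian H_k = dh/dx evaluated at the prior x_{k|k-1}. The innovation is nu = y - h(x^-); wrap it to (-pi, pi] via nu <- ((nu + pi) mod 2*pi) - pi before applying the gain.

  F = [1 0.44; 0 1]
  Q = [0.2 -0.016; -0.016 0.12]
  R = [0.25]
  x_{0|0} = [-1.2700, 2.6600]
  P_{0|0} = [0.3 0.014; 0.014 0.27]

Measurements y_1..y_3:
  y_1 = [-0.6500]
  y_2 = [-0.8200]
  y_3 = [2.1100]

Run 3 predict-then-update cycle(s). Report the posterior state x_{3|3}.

x_post = [4.2246, 3.0839]

step 1: x^-=[-0.0996, 2.6600]  P^-=[0.5646 0.1168; 0.1168 0.3900]  H_jac=[-0.3754 -0.0141]  S=[0.3309]  K=[-0.6455; -0.1491]  nu=[-2.2582]  x^+=[1.3582, 2.9967]  P^+=[0.4267 0.0850; 0.0850 0.3826]
step 2: x^-=[2.6767, 2.9967]  P^-=[0.7755 0.2373; 0.2373 0.5026]  H_jac=[-0.1856 0.1658]  S=[0.2759]  K=[-0.3791; 0.1424]  nu=[-1.6617]  x^+=[3.3067, 2.7601]  P^+=[0.7359 0.2522; 0.2522 0.4971]
step 3: x^-=[4.5211, 2.7601]  P^-=[1.2541 0.4549; 0.4549 0.6171]  H_jac=[-0.0984 0.1611]  S=[0.2637]  K=[-0.1898; 0.2073]  nu=[1.5619]  x^+=[4.2246, 3.0839]  P^+=[1.2446 0.4653; 0.4653 0.6057]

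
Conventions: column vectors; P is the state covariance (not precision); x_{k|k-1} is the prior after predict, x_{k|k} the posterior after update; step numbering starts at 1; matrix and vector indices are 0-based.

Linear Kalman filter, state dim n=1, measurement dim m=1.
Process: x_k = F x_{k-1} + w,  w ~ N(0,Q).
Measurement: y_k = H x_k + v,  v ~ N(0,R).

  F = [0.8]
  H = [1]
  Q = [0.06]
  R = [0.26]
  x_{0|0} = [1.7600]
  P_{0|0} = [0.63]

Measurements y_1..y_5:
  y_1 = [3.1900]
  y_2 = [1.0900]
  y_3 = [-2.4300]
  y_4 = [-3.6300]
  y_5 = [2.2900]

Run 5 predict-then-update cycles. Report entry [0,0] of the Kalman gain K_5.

K[0,0] = 0.2987

step 1: x^-=[1.4080]  P^-=[0.4632]  S=[0.7232]  K=[0.6405]  nu=[1.7820]  x^+=[2.5493]  P^+=[0.1665]
step 2: x^-=[2.0395]  P^-=[0.1666]  S=[0.4266]  K=[0.3905]  nu=[-0.9495]  x^+=[1.6687]  P^+=[0.1015]
step 3: x^-=[1.3350]  P^-=[0.1250]  S=[0.3850]  K=[0.3246]  nu=[-3.7650]  x^+=[0.1127]  P^+=[0.0844]
step 4: x^-=[0.0902]  P^-=[0.1140]  S=[0.3740]  K=[0.3048]  nu=[-3.7202]  x^+=[-1.0439]  P^+=[0.0793]
step 5: x^-=[-0.8351]  P^-=[0.1107]  S=[0.3707]  K=[0.2987]  nu=[3.1251]  x^+=[0.0983]  P^+=[0.0777]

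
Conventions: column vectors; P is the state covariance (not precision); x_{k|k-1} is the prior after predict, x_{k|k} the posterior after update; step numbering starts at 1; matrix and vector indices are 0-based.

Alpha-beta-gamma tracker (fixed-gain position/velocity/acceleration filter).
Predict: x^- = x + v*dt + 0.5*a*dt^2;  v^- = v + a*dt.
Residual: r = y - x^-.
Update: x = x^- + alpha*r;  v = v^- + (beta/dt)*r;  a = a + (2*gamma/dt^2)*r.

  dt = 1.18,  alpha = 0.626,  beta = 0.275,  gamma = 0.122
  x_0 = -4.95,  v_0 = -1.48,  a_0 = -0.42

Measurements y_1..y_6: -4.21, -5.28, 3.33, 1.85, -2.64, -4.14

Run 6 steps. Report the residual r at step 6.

resid = -9.7819

step 1: x_pred=-6.9888  r=2.7788  x^+=-5.2493  v^+=-1.3280  a^+=0.0669
step 2: x_pred=-6.7697  r=1.4897  x^+=-5.8371  v^+=-0.9018  a^+=0.3280
step 3: x_pred=-6.6729  r=10.0029  x^+=-0.4111  v^+=1.8164  a^+=2.0809
step 4: x_pred=3.1810  r=-1.3310  x^+=2.3478  v^+=3.9617  a^+=1.8476
step 5: x_pred=8.3089  r=-10.9489  x^+=1.4549  v^+=3.5902  a^+=-0.0710
step 6: x_pred=5.6419  r=-9.7819  x^+=-0.4816  v^+=1.2268  a^+=-1.7852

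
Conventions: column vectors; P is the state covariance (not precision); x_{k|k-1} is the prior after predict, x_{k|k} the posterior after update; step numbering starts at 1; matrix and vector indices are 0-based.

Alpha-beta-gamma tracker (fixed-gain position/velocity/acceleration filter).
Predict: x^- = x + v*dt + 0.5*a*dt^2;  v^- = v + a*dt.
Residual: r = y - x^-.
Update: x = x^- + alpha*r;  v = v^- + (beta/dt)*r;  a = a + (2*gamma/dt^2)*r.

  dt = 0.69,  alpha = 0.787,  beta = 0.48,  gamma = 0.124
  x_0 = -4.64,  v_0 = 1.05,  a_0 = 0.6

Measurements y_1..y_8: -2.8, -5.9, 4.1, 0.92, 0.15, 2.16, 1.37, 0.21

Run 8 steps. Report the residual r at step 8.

resid = -0.0723

step 1: x_pred=-3.7727  r=0.9727  x^+=-3.0072  v^+=2.1406  a^+=1.1067
step 2: x_pred=-1.2667  r=-4.6333  x^+=-4.9131  v^+=-0.3189  a^+=-1.3068
step 3: x_pred=-5.4443  r=9.5443  x^+=2.0671  v^+=5.4188  a^+=3.6648
step 4: x_pred=6.6785  r=-5.7585  x^+=2.1466  v^+=3.9416  a^+=0.6652
step 5: x_pred=5.0246  r=-4.8746  x^+=1.1883  v^+=1.0096  a^+=-1.8740
step 6: x_pred=1.4388  r=0.7212  x^+=2.0064  v^+=0.2182  a^+=-1.4983
step 7: x_pred=1.8003  r=-0.4303  x^+=1.4616  v^+=-1.1150  a^+=-1.7225
step 8: x_pred=0.2823  r=-0.0723  x^+=0.2254  v^+=-2.3537  a^+=-1.7601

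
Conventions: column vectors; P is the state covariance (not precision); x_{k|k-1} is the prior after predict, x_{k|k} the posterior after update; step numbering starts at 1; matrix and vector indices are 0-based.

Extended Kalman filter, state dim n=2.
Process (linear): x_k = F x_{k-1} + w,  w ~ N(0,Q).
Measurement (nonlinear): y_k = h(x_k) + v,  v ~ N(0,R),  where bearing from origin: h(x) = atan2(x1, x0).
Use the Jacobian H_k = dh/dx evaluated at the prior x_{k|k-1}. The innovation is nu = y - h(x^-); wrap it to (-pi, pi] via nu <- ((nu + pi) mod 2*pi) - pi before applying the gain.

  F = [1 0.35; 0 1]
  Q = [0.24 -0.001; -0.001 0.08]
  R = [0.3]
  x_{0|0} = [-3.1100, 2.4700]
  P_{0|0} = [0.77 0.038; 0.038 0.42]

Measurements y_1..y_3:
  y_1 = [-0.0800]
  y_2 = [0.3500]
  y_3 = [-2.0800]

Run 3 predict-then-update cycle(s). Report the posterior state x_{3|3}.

step 1: x^-=[-2.2455, 2.4700]  P^-=[1.0880 0.1840; 0.1840 0.5000]  H_jac=[-0.2217 -0.2015]  S=[0.3902]  K=[-0.7131; -0.3627]  nu=[-2.3886]  x^+=[-0.5422, 3.3365]  P^+=[0.8896 0.0831; 0.0831 0.4487]
step 2: x^-=[0.6256, 3.3365]  P^-=[1.2427 0.2391; 0.2391 0.5287]  H_jac=[-0.2895 0.0543]  S=[0.3982]  K=[-0.8710; -0.1018]  nu=[-1.0354]  x^+=[1.5274, 3.4418]  P^+=[0.9406 0.2038; 0.2038 0.5245]
step 3: x^-=[2.7321, 3.4418]  P^-=[1.3876 0.3864; 0.3864 0.6045]  H_jac=[-0.1782 0.1415]  S=[0.3367]  K=[-0.5722; 0.0495]  nu=[-2.9799]  x^+=[4.4371, 3.2944]  P^+=[1.2773 0.3959; 0.3959 0.6037]

x_post = [4.4371, 3.2944]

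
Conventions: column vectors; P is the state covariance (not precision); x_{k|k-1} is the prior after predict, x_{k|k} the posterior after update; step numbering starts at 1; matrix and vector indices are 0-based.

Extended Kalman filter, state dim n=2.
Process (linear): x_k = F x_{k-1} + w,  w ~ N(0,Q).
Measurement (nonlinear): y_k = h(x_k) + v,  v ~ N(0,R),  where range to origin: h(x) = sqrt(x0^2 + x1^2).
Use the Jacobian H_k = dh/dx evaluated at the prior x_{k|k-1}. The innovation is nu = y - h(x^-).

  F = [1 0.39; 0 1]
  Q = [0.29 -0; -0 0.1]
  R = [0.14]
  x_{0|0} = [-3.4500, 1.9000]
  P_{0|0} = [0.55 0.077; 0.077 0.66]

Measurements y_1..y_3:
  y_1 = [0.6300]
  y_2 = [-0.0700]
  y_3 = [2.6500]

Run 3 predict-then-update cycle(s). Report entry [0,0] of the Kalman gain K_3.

step 1: x^-=[-2.7090, 1.9000]  P^-=[1.0004 0.3344; 0.3344 0.7600]  H_jac=[-0.8187 0.5742]  S=[0.7468]  K=[-0.8397; 0.2178]  nu=[-2.6789]  x^+=[-0.4595, 1.3166]  P^+=[0.4739 0.4710; 0.4710 0.7246]
step 2: x^-=[0.0539, 1.3166]  P^-=[1.2415 0.7535; 0.7535 0.8246]  H_jac=[0.0409 0.9992]  S=[1.0269]  K=[0.7827; 0.8323]  nu=[-1.3877]  x^+=[-1.0322, 0.1616]  P^+=[0.6124 0.0846; 0.0846 0.1132]
step 3: x^-=[-0.9691, 0.1616]  P^-=[0.9856 0.1287; 0.1287 0.2132]  H_jac=[-0.9864 0.1644]  S=[1.0629]  K=[-0.8947; -0.0865]  nu=[1.6675]  x^+=[-2.4610, 0.0174]  P^+=[0.1347 0.0465; 0.0465 0.2052]

K[0,0] = -0.8947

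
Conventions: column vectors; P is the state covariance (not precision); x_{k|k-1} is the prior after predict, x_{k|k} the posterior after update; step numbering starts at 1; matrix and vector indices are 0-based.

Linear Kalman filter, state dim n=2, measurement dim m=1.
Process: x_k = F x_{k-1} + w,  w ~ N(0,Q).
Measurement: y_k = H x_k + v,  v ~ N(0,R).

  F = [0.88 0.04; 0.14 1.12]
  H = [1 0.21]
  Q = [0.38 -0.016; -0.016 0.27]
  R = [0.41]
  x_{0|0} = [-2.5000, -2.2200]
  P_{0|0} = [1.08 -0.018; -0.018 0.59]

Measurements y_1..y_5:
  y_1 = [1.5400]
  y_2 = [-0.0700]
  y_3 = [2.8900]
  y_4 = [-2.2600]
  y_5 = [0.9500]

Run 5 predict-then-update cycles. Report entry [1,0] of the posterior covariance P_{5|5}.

P_post[1,0] = -0.4553

step 1: x^-=[-2.2888, -2.8364]  P^-=[1.2160 0.1256; 0.1256 1.0256]  S=[1.7240]  K=[0.7206; 0.1978]  nu=[4.4244]  x^+=[0.8997, -1.9612]  P^+=[0.3207 -0.1201; -0.1201 0.9582]
step 2: x^-=[0.7132, -2.0706]  P^-=[0.6214 -0.0526; -0.0526 1.4405]  S=[1.0728]  K=[0.5689; 0.2329]  nu=[-0.3484]  x^+=[0.5150, -2.1518]  P^+=[0.2742 -0.1948; -0.1948 1.3823]
step 3: x^-=[0.3671, -2.3379]  P^-=[0.5808 -0.1134; -0.1134 1.9483]  S=[1.0291]  K=[0.5412; 0.2874]  nu=[3.0138]  x^+=[1.9984, -1.4717]  P^+=[0.2793 -0.2735; -0.2735 1.8633]
step 4: x^-=[1.6997, -1.3685]  P^-=[0.5800 -0.1692; -0.1692 2.5270]  S=[1.0304]  K=[0.5284; 0.3508]  nu=[-3.6723]  x^+=[-0.2409, -2.6569]  P^+=[0.2923 -0.3602; -0.3602 2.4002]
step 5: x^-=[-0.3183, -3.0095]  P^-=[0.5848 -0.2295; -0.2295 3.1736]  S=[1.0384]  K=[0.5168; 0.4208]  nu=[1.9002]  x^+=[0.6638, -2.2098]  P^+=[0.3075 -0.4553; -0.4553 2.9897]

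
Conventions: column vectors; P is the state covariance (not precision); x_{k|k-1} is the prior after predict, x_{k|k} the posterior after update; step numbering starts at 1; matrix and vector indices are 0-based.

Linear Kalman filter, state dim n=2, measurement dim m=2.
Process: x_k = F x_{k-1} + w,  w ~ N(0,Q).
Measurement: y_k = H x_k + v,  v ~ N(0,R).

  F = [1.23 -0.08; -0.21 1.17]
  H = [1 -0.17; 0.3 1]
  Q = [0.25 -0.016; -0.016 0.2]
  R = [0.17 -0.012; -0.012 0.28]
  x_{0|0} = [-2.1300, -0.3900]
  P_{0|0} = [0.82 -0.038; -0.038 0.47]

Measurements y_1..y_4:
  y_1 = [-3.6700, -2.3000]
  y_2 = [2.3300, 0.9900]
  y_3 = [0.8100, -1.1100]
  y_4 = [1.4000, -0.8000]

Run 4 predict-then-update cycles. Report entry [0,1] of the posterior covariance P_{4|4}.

step 1: x^-=[-2.5887, -0.0090]  P^-=[1.5011 -0.3271; -0.3271 0.8982]  S=[1.8082 -0.0248; -0.0248 1.1170]  K=[0.8627 0.1295; -0.2556 0.7106]  nu=[-1.0828, -1.5144]  x^+=[-3.7189, -0.8083]  P^+=[0.1422 -0.0168; -0.0168 0.2071]
step 2: x^-=[-4.5095, -0.1648]  P^-=[0.4698 -0.0966; -0.0966 0.4980]  S=[0.6870 -0.0473; -0.0473 0.7623]  K=[0.7148 0.1026; -0.2223 0.6014]  nu=[6.8115, 2.5076]  x^+=[0.6167, -0.1709]  P^+=[0.1177 -0.0152; -0.0152 0.1756]
step 3: x^-=[0.7722, -0.3294]  P^-=[0.4322 -0.0849; -0.0849 0.4530]  S=[0.6441 -0.0399; -0.0399 0.7210]  K=[0.6996 0.1008; -0.2153 0.5811]  nu=[-0.0182, -1.0122]  x^+=[0.6574, -0.9137]  P^+=[0.1152 -0.0147; -0.0147 0.1697]
step 4: x^-=[0.8817, -1.2071]  P^-=[0.4283 -0.0831; -0.0831 0.4446]  S=[0.6394 -0.0380; -0.0380 0.7133]  K=[0.6979 0.1008; -0.2139 0.5770]  nu=[0.3131, 0.1426]  x^+=[1.1146, -1.1918]  P^+=[0.1149 -0.0146; -0.0146 0.1685]

P_post[0,1] = -0.0146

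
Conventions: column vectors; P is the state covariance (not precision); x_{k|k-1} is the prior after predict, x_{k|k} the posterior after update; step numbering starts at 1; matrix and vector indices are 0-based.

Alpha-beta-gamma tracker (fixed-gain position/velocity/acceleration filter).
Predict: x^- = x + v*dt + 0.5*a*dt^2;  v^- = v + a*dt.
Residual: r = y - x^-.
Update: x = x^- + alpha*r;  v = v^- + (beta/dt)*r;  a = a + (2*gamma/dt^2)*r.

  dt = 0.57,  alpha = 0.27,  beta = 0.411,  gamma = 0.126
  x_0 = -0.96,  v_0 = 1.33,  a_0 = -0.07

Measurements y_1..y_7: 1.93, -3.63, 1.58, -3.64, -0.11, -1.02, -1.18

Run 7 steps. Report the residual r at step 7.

step 1: x_pred=-0.2133  r=2.1433  x^+=0.3654  v^+=2.8355  a^+=1.5924
step 2: x_pred=2.2403  r=-5.8703  x^+=0.6553  v^+=-0.4897  a^+=-2.9608
step 3: x_pred=-0.1047  r=1.6847  x^+=0.3501  v^+=-0.9625  a^+=-1.6541
step 4: x_pred=-0.4672  r=-3.1728  x^+=-1.3239  v^+=-4.1931  a^+=-4.1150
step 5: x_pred=-4.3824  r=4.2724  x^+=-3.2289  v^+=-3.4580  a^+=-0.8012
step 6: x_pred=-5.3301  r=4.3101  x^+=-4.1663  v^+=-0.8069  a^+=2.5418
step 7: x_pred=-4.2134  r=3.0334  x^+=-3.3944  v^+=2.8291  a^+=4.8945

resid = 3.0334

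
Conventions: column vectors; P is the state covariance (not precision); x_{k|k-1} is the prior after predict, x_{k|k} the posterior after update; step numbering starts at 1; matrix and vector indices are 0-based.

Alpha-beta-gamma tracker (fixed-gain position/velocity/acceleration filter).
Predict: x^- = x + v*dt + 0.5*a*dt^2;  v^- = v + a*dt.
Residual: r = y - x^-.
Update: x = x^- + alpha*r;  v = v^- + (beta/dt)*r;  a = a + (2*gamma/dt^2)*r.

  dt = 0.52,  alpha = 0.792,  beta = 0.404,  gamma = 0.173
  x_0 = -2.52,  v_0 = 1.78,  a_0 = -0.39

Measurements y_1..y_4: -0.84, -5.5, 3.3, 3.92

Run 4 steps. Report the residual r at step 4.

resid = 0.8161

step 1: x_pred=-1.6471  r=0.8071  x^+=-1.0079  v^+=2.2043  a^+=0.6428
step 2: x_pred=0.2252  r=-5.7252  x^+=-4.3091  v^+=-1.9095  a^+=-6.6832
step 3: x_pred=-6.2057  r=9.5057  x^+=1.3228  v^+=2.0004  a^+=5.4802
step 4: x_pred=3.1039  r=0.8161  x^+=3.7503  v^+=5.4841  a^+=6.5244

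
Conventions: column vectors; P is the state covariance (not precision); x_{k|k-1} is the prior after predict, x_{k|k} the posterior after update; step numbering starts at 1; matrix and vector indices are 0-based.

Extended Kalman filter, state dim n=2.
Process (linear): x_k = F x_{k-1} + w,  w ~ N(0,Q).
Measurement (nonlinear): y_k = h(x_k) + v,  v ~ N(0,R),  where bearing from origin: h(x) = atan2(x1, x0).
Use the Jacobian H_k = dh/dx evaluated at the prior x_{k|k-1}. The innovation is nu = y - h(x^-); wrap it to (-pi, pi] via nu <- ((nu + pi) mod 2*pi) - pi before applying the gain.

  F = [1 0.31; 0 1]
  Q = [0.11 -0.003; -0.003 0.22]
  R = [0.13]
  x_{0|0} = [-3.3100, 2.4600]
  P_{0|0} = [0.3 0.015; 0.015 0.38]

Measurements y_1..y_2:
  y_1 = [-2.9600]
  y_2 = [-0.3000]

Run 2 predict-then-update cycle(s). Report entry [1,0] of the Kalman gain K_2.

K[1,0] = -1.0260

step 1: x^-=[-2.5474, 2.4600]  P^-=[0.4558 0.1298; 0.1298 0.6000]  H_jac=[-0.1962 -0.2031]  S=[0.1826]  K=[-0.6339; -0.8067]  nu=[0.9495]  x^+=[-3.1493, 1.6940]  P^+=[0.3824 0.0364; 0.0364 0.4811]
step 2: x^-=[-2.6242, 1.6940]  P^-=[0.5612 0.1826; 0.1826 0.7011]  H_jac=[-0.1736 -0.2690]  S=[0.2147]  K=[-0.6826; -1.0260]  nu=[-2.8684]  x^+=[-0.6663, 4.6370]  P^+=[0.4612 0.0322; 0.0322 0.4751]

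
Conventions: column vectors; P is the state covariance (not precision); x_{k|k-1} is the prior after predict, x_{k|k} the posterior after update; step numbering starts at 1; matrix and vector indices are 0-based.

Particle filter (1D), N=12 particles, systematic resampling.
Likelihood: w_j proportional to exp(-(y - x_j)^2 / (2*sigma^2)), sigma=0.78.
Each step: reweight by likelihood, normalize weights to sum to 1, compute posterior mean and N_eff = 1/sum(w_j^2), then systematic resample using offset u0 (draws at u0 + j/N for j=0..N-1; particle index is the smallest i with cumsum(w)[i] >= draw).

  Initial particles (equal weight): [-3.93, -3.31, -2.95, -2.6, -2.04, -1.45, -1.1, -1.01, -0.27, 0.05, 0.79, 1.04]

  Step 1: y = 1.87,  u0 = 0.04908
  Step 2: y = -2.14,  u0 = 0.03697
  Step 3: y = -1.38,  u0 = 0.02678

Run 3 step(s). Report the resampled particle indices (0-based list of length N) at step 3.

step 1: w=[0.0000, 0.0000, 0.0000, 0.0000, 0.0000, 0.0001, 0.0007, 0.0011, 0.0223, 0.0631, 0.3680, 0.5448]  mean=0.8525  Neff=2.2898  idx=[9, 10, 10, 10, 10, 11, 11, 11, 11, 11, 11, 11]
step 2: w=[0.7897, 0.0351, 0.0351, 0.0351, 0.0351, 0.0100, 0.0100, 0.0100, 0.0100, 0.0100, 0.0100, 0.0100]  mean=0.2232  Neff=1.5894  idx=[0, 0, 0, 0, 0, 0, 0, 0, 0, 0, 3, 7]
step 3: w=[0.0985, 0.0985, 0.0985, 0.0985, 0.0985, 0.0985, 0.0985, 0.0985, 0.0985, 0.0985, 0.0110, 0.0043]  mean=0.0624  Neff=10.2988  idx=[0, 1, 1, 2, 3, 4, 5, 6, 7, 7, 8, 9]

resampled_idx = [0, 1, 1, 2, 3, 4, 5, 6, 7, 7, 8, 9]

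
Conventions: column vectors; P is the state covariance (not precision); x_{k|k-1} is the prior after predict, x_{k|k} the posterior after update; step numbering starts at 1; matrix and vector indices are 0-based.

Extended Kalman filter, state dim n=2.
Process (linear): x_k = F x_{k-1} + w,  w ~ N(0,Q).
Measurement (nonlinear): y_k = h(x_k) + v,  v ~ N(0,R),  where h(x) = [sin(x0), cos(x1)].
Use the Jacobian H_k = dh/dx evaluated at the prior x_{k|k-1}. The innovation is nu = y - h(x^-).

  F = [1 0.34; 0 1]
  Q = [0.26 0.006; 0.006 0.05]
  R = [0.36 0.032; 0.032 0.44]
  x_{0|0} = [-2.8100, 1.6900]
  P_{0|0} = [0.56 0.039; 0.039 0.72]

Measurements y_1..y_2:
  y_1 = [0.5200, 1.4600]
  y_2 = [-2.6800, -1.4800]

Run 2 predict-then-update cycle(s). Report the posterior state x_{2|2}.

x_post = [-1.2796, 1.6561]

step 1: x^-=[-2.2354, 1.6900]  P^-=[0.9298 0.2898; 0.2898 0.7700]  H_jac=[-0.6167 0.0000; 0.0000 -0.9929]  S=[0.7137 0.2095; 0.2095 1.1991]  K=[-0.7727 -0.1050; -0.0667 -0.6259]  nu=[1.3072, 1.5789]  x^+=[-3.4112, 0.6145]  P^+=[0.4565 0.0714; 0.0714 0.2795]
step 2: x^-=[-3.2023, 0.6145]  P^-=[0.7974 0.1725; 0.1725 0.3295]  H_jac=[-0.9982 0.0000; 0.0000 -0.5765]  S=[1.1544 0.1313; 0.1313 0.5495]  K=[-0.6875 -0.0167; -0.1129 -0.3188]  nu=[-2.7406, -2.2971]  x^+=[-1.2796, 1.6561]  P^+=[0.2485 0.0509; 0.0509 0.2495]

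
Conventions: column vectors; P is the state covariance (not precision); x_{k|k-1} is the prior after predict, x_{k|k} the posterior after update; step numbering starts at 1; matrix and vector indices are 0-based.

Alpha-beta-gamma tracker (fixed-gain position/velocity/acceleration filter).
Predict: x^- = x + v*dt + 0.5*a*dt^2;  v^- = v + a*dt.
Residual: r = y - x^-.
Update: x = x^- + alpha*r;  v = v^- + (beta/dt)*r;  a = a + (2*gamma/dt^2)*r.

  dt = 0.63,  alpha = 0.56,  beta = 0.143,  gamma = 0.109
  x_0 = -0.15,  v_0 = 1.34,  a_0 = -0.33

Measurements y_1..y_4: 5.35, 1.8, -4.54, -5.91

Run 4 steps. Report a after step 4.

step 1: x_pred=0.6287  r=4.7213  x^+=3.2726  v^+=2.2038  a^+=2.2632
step 2: x_pred=5.1101  r=-3.3101  x^+=3.2565  v^+=2.8782  a^+=0.4451
step 3: x_pred=5.1581  r=-9.6981  x^+=-0.2729  v^+=0.9573  a^+=-4.8816
step 4: x_pred=-0.6385  r=-5.2715  x^+=-3.5905  v^+=-3.3147  a^+=-7.7770

a_post = -7.7770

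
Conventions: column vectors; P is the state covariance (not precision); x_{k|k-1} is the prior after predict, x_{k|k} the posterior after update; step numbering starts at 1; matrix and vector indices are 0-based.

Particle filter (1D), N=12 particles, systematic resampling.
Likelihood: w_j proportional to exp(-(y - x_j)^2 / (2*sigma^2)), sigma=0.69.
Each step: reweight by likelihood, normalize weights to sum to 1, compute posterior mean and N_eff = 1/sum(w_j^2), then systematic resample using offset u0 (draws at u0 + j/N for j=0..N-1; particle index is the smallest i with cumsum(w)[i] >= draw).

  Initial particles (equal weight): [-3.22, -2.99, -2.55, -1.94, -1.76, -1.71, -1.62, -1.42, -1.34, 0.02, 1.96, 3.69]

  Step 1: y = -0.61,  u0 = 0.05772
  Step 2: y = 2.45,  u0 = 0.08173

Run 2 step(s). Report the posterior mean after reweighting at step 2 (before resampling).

post_mean = 0.0198

step 1: w=[0.0003, 0.0009, 0.0069, 0.0560, 0.0895, 0.1008, 0.1230, 0.1803, 0.2052, 0.2367, 0.0003, 0.0000]  mean=-1.1847  Neff=5.9835  idx=[3, 4, 5, 6, 7, 7, 7, 8, 8, 9, 9, 9]
step 2: w=[0.0000, 0.0000, 0.0000, 0.0000, 0.0000, 0.0000, 0.0000, 0.0000, 0.0000, 0.3333, 0.3333, 0.3333]  mean=0.0198  Neff=3.0010  idx=[9, 9, 9, 9, 10, 10, 10, 10, 11, 11, 11, 11]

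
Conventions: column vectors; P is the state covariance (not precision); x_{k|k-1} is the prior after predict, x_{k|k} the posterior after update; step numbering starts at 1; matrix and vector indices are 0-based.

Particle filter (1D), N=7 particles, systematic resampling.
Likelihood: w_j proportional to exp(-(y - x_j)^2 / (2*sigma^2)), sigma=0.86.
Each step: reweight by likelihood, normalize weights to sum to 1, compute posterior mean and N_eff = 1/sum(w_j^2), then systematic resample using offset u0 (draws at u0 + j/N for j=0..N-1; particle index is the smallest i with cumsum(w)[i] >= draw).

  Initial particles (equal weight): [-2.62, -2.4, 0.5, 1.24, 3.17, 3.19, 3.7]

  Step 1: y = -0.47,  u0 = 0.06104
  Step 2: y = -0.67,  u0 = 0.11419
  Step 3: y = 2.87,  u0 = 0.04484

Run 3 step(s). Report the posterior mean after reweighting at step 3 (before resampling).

step 1: w=[0.0554, 0.1017, 0.6678, 0.1747, 0.0002, 0.0001, 0.0000]  mean=0.1623  Neff=2.0411  idx=[1, 2, 2, 2, 2, 2, 3]
step 2: w=[0.0601, 0.1803, 0.1803, 0.1803, 0.1803, 0.1803, 0.0386]  mean=0.3542  Neff=5.9680  idx=[1, 2, 2, 3, 4, 5, 6]
step 3: w=[0.0746, 0.0746, 0.0746, 0.0746, 0.0746, 0.0746, 0.5521]  mean=0.9086  Neff=2.9561  idx=[0, 2, 4, 6, 6, 6, 6]

post_mean = 0.9086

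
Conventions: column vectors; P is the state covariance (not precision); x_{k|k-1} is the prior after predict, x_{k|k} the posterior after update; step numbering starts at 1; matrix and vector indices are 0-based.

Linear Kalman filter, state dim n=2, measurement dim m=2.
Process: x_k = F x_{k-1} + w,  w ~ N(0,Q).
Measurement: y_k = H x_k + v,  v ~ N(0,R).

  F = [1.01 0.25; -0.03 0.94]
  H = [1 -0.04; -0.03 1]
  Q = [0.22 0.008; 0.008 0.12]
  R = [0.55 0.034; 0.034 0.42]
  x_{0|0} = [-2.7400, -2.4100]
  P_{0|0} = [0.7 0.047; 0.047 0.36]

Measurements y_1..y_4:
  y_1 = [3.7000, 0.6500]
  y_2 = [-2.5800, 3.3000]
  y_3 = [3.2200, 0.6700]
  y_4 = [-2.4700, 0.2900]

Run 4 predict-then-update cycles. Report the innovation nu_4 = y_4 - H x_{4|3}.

step 1: x^-=[-3.3699, -2.1832]  P^-=[0.9803 0.1157; 0.1157 0.4361]  S=[1.5217 0.1029; 0.1029 0.8500]  K=[0.6395 0.0240; 0.0304 0.5053]  nu=[6.9826, 2.7321]  x^+=[1.1613, -0.5908]  P^+=[0.3543 0.0425; 0.0425 0.2145]
step 2: x^-=[1.0252, -0.5902]  P^-=[0.6162 0.0877; 0.0877 0.3075]  S=[1.1597 0.0910; 0.0910 0.7228]  K=[0.5260 0.0295; 0.0322 0.4177]  nu=[-3.6288, 3.9209]  x^+=[-0.7680, 0.9307]  P^+=[0.2919 0.0390; 0.0390 0.1777]
step 3: x^-=[-0.5430, 0.8979]  P^-=[0.5486 0.0777; 0.0777 0.2751]  S=[1.0928 0.0843; 0.0843 0.6909]  K=[0.4970 0.0280; 0.0308 0.3910]  nu=[3.7989, -0.2442]  x^+=[1.3382, 0.9196]  P^+=[0.2758 0.0369; 0.0369 0.1664]
step 4: x^-=[1.5815, 0.8243]  P^-=[0.5304 0.0735; 0.0735 0.2652]  S=[1.0749 0.0811; 0.0811 0.6812]  K=[0.4887 0.0264; 0.0297 0.3825]  nu=[-4.0185, -0.4869]  x^+=[-0.3951, 0.5189]  P^+=[0.2711 0.0358; 0.0358 0.1627]

innov = [-4.0185, -0.4869]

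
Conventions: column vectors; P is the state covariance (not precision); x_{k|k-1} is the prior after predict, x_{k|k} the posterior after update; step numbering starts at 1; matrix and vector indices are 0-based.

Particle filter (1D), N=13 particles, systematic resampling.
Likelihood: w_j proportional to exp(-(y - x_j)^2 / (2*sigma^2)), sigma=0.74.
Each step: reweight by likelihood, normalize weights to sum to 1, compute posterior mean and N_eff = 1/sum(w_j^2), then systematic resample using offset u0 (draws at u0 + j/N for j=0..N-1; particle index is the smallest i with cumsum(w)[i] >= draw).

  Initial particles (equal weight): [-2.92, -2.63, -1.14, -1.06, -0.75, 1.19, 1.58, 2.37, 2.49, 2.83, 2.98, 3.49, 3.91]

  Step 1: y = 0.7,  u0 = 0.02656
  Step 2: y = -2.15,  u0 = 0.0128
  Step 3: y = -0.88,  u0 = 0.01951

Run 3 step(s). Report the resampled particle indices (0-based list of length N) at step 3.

step 1: w=[0.0000, 0.0000, 0.0267, 0.0347, 0.0860, 0.4711, 0.2892, 0.0460, 0.0315, 0.0093, 0.0051, 0.0005, 0.0000]  mean=1.1165  Neff=3.1439  idx=[2, 4, 5, 5, 5, 5, 5, 5, 6, 6, 6, 6, 7]
step 2: w=[0.7020, 0.2976, 0.0001, 0.0001, 0.0001, 0.0001, 0.0001, 0.0001, 0.0000, 0.0000, 0.0000, 0.0000, 0.0000]  mean=-1.0229  Neff=1.7202  idx=[0, 0, 0, 0, 0, 0, 0, 0, 0, 1, 1, 1, 1]
step 3: w=[0.0758, 0.0758, 0.0758, 0.0758, 0.0758, 0.0758, 0.0758, 0.0758, 0.0758, 0.0794, 0.0794, 0.0794, 0.0794]  mean=-1.0161  Neff=12.9940  idx=[0, 1, 2, 3, 4, 5, 6, 7, 8, 9, 10, 11, 12]

resampled_idx = [0, 1, 2, 3, 4, 5, 6, 7, 8, 9, 10, 11, 12]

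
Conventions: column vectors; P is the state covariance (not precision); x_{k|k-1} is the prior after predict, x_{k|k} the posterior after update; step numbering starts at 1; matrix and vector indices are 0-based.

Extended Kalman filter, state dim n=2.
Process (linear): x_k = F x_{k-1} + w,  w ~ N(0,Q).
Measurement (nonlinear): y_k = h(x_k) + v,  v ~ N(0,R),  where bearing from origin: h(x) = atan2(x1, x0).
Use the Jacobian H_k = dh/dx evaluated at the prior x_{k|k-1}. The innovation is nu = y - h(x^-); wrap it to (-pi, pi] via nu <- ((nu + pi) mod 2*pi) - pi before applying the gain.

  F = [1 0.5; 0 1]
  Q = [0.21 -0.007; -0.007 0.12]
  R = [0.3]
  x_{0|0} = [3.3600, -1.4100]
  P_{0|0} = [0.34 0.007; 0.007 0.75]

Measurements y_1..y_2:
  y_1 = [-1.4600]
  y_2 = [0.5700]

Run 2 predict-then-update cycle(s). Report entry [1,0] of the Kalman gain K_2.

K[1,0] = 0.5954

step 1: x^-=[2.6550, -1.4100]  P^-=[0.7445 0.3750; 0.3750 0.8700]  H_jac=[0.1560 0.2938]  S=[0.4276]  K=[0.5293; 0.7346]  nu=[-0.9718]  x^+=[2.1406, -2.1239]  P^+=[0.6247 0.2087; 0.2087 0.6393]
step 2: x^-=[1.0787, -2.1239]  P^-=[1.2033 0.5214; 0.5214 0.7593]  H_jac=[0.3743 0.1901]  S=[0.5702]  K=[0.9637; 0.5954]  nu=[1.6709]  x^+=[2.6888, -1.1291]  P^+=[0.6737 0.1942; 0.1942 0.5571]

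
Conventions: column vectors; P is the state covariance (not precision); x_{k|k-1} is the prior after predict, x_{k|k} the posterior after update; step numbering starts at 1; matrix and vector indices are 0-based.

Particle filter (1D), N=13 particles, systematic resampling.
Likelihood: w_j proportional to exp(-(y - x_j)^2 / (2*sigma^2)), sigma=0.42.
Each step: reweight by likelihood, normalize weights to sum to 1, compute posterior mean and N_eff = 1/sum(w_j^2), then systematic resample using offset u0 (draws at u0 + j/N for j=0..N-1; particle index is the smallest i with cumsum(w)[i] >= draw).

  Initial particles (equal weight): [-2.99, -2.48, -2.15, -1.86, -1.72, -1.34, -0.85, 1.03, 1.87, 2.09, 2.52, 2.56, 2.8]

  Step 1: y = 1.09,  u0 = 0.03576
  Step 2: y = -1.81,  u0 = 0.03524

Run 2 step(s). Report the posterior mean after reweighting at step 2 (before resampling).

step 1: w=[0.0000, 0.0000, 0.0000, 0.0000, 0.0000, 0.0000, 0.0000, 0.8032, 0.1447, 0.0477, 0.0025, 0.0018, 0.0002]  mean=1.2088  Neff=1.4962  idx=[7, 7, 7, 7, 7, 7, 7, 7, 7, 7, 8, 8, 9]
step 2: w=[0.1000, 0.1000, 0.1000, 0.1000, 0.1000, 0.1000, 0.1000, 0.1000, 0.1000, 0.1000, 0.0000, 0.0000, 0.0000]  mean=1.0300  Neff=10.0000  idx=[0, 1, 1, 2, 3, 4, 4, 5, 6, 7, 8, 8, 9]

post_mean = 1.0300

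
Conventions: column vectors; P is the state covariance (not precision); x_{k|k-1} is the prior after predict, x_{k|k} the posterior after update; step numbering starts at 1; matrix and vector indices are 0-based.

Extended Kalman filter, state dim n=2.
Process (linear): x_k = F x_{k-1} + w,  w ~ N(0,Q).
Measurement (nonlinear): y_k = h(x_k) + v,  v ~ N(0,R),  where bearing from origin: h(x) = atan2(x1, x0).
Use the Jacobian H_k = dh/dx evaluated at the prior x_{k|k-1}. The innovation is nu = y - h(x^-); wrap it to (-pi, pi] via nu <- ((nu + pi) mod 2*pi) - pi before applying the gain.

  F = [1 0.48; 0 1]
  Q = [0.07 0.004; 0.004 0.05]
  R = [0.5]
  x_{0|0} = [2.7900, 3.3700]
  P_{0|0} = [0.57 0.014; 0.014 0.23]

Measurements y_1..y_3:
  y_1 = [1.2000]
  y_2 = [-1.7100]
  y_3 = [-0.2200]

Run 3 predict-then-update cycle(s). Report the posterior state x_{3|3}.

x_post = [7.7342, 3.2738]

step 1: x^-=[4.4076, 3.3700]  P^-=[0.7064 0.1284; 0.1284 0.2800]  H_jac=[-0.1095 0.1432]  S=[0.5102]  K=[-0.1155; 0.0510]  nu=[0.5472]  x^+=[4.3444, 3.3979]  P^+=[0.6996 0.1314; 0.1314 0.2787]
step 2: x^-=[5.9754, 3.3979]  P^-=[0.9600 0.2692; 0.2692 0.3287]  H_jac=[-0.0719 0.1265]  S=[0.5053]  K=[-0.0693; 0.0439]  nu=[-2.2271]  x^+=[6.1296, 3.3001]  P^+=[0.9576 0.2707; 0.2707 0.3277]
step 3: x^-=[7.7136, 3.3001]  P^-=[1.3629 0.4320; 0.4320 0.3777]  H_jac=[-0.0469 0.1096]  S=[0.5031]  K=[-0.0329; 0.0420]  nu=[-0.6243]  x^+=[7.7342, 3.2738]  P^+=[1.3624 0.4327; 0.4327 0.3768]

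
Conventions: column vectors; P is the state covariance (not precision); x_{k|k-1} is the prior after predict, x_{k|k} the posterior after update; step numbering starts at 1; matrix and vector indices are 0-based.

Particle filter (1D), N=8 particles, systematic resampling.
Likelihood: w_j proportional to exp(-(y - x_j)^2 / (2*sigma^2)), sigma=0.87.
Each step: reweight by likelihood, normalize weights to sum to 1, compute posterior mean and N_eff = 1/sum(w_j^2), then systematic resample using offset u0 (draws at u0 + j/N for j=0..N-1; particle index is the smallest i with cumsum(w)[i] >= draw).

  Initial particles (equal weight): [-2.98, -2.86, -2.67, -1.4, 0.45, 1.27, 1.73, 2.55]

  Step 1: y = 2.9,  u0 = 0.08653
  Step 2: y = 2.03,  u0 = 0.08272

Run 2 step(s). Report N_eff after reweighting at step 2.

N_eff = 7.9365

step 1: w=[0.0000, 0.0000, 0.0000, 0.0000, 0.0125, 0.1138, 0.2665, 0.6072]  mean=2.1595  Neff=2.2085  idx=[5, 6, 6, 7, 7, 7, 7, 7]
step 2: w=[0.1012, 0.1396, 0.1396, 0.1239, 0.1239, 0.1239, 0.1239, 0.1239]  mean=2.1916  Neff=7.9365  idx=[0, 1, 2, 3, 4, 5, 6, 7]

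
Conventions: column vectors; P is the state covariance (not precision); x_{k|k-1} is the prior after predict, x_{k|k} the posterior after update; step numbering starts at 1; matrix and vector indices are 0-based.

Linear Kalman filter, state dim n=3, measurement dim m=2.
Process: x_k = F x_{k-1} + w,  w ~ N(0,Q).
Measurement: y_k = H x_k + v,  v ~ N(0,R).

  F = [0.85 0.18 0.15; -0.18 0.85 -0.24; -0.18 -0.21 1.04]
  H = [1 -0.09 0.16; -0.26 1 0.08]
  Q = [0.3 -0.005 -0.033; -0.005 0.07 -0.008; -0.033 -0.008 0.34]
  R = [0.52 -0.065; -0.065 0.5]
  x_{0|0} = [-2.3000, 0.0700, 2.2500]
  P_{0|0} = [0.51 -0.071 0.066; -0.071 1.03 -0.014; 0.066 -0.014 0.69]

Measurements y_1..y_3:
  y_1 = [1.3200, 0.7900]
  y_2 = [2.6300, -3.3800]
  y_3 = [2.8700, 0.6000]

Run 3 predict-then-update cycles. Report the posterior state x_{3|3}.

step 1: x^-=[-1.6049, -0.0665, 2.7393]  P^-=[0.7117 -0.0157 0.0270; -0.0157 0.9036 -0.3620; 0.0270 -0.3620 1.1243]  S=[1.2897 -0.3873; -0.3873 1.4080]  K=[0.5602 0.0131; 0.0733 0.6443; 0.1375 -0.1603]  nu=[2.4806, 0.2201]  x^+=[-0.2123, 0.2572, 3.0452]  P^+=[0.3124 0.0596 -0.1035; 0.0596 0.3488 -0.1998; -0.1035 -0.1998 1.0466]
step 2: x^-=[0.3226, -0.4740, 3.1512]  P^-=[0.5416 0.0111 -0.0631; 0.0111 0.4468 -0.5000; -0.0631 -0.5000 1.6280]  S=[1.0991 -0.2926; -0.2926 0.9106]  K=[0.4848 0.0078; 0.0206 0.4501; 0.1282 -0.3468]  nu=[1.7606, -3.0742]  x^+=[1.1520, -1.8215, 4.4431]  P^+=[0.2855 0.0608 -0.1778; 0.0608 0.2672 -0.3459; -0.1778 -0.3459 1.4744]
step 3: x^-=[1.3178, -2.8220, 4.7960]  P^-=[0.5027 -0.0070 -0.0759; -0.0070 0.4644 -0.7191; -0.0759 -0.7191 2.1780]  S=[1.0799 -0.3295; -0.3295 0.9040]  K=[0.4572 0.0077; -0.0155 0.4464; 0.1520 -0.5255]  nu=[0.5308, 3.3810]  x^+=[1.5864, -1.3209, 3.1002]  P^+=[0.2792 0.0648 -0.2261; 0.0648 0.2794 -0.4795; -0.2261 -0.4795 1.8508]

x_post = [1.5864, -1.3209, 3.1002]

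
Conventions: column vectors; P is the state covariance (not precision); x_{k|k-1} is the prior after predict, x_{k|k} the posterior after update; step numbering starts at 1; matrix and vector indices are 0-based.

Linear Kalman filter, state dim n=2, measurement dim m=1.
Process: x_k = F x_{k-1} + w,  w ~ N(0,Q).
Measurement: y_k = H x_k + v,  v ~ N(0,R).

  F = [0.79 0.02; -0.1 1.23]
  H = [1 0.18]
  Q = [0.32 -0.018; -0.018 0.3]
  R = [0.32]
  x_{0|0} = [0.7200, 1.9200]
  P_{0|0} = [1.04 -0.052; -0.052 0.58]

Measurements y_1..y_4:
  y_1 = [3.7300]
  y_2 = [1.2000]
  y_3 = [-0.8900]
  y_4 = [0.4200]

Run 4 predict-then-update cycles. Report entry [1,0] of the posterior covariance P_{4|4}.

step 1: x^-=[0.6072, 2.2896]  P^-=[0.9677 -0.1363; -0.1363 1.2007]  S=[1.2775]  K=[0.7383; 0.0625]  nu=[2.7107]  x^+=[2.6084, 2.4589]  P^+=[0.2714 -0.1952; -0.1952 1.1957]
step 2: x^-=[2.1098, 2.7637]  P^-=[0.4837 -0.1993; -0.1993 2.1597]  S=[0.8019]  K=[0.5584; 0.2362]  nu=[-1.4073]  x^+=[1.3239, 2.4313]  P^+=[0.2336 -0.3051; -0.3051 2.1150]
step 3: x^-=[1.0945, 2.8581]  P^-=[0.4570 -0.2803; -0.2803 3.5771]  S=[0.7920]  K=[0.5133; 0.4591]  nu=[-2.4990]  x^+=[-0.1883, 1.7108]  P^+=[0.2483 -0.4669; -0.4669 3.4102]
step 4: x^-=[-0.1145, 2.1231]  P^-=[0.4616 -0.4065; -0.4065 5.5766]  S=[0.8159]  K=[0.4760; 0.7320]  nu=[0.1523]  x^+=[-0.0420, 2.2347]  P^+=[0.2767 -0.6908; -0.6908 5.1394]

P_post[1,0] = -0.6908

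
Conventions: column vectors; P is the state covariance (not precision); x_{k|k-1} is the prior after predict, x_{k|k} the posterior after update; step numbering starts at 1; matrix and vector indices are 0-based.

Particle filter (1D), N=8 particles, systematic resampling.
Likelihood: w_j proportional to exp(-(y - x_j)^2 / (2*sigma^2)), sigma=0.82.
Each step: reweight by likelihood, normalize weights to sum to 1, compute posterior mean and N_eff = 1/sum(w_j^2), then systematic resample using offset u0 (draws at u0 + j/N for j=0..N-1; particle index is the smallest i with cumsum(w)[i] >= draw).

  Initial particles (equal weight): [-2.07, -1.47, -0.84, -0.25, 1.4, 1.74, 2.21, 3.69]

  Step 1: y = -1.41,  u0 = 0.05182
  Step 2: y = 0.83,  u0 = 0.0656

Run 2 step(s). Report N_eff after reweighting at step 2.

N_eff = 2.5754

step 1: w=[0.2514, 0.3466, 0.2730, 0.1278, 0.0010, 0.0002, 0.0000, 0.0000]  mean=-1.2894  Neff=3.6470  idx=[0, 0, 1, 1, 1, 2, 2, 3]
step 2: w=[0.0026, 0.0026, 0.0267, 0.0267, 0.0267, 0.1712, 0.1712, 0.5723]  mean=-0.5592  Neff=2.5754  idx=[4, 5, 6, 7, 7, 7, 7, 7]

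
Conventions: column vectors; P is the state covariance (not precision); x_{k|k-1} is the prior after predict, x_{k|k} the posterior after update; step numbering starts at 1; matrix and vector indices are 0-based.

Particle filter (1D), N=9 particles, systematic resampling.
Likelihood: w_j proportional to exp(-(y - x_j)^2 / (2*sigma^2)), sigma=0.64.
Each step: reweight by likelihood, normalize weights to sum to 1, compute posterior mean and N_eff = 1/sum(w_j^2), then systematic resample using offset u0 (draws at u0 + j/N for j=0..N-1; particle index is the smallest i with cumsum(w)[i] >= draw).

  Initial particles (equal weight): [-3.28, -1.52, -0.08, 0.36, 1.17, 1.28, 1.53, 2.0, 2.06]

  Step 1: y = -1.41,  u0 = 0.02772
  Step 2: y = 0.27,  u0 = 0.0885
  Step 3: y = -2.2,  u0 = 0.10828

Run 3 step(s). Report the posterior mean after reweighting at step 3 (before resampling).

step 1: w=[0.0123, 0.8666, 0.1015, 0.0192, 0.0003, 0.0001, 0.0000, 0.0000, 0.0000]  mean=-1.3583  Neff=1.3127  idx=[1, 1, 1, 1, 1, 1, 1, 1, 2]
step 2: w=[0.0196, 0.0196, 0.0196, 0.0196, 0.0196, 0.0196, 0.0196, 0.0196, 0.8432]  mean=-0.3058  Neff=1.4004  idx=[4, 8, 8, 8, 8, 8, 8, 8, 8]
step 3: w=[0.9449, 0.0069, 0.0069, 0.0069, 0.0069, 0.0069, 0.0069, 0.0069, 0.0069]  mean=-1.4407  Neff=1.1195  idx=[0, 0, 0, 0, 0, 0, 0, 0, 8]

post_mean = -1.4407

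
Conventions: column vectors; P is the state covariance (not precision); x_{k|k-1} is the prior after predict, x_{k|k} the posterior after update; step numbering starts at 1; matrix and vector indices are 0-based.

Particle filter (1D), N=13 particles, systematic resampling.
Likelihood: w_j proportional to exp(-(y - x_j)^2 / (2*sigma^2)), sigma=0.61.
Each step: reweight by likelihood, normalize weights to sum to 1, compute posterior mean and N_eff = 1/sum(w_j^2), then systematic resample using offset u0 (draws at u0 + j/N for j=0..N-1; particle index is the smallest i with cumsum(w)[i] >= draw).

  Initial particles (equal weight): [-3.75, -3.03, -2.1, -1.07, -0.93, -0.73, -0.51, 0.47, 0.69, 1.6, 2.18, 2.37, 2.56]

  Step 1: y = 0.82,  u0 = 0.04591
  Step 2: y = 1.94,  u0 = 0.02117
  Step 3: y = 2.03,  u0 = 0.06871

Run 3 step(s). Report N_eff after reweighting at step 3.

step 1: w=[0.0000, 0.0000, 0.0000, 0.0032, 0.0064, 0.0155, 0.0362, 0.3308, 0.3812, 0.1722, 0.0325, 0.0155, 0.0067]  mean=0.7794  Neff=3.4805  idx=[6, 7, 7, 7, 7, 8, 8, 8, 8, 8, 9, 9, 10]
step 2: w=[0.0001, 0.0158, 0.0158, 0.0158, 0.0158, 0.0353, 0.0353, 0.0353, 0.0353, 0.0353, 0.2467, 0.2467, 0.2667]  mean=1.5225  Neff=4.9969  idx=[2, 5, 8, 10, 10, 10, 10, 11, 11, 11, 12, 12, 12]
step 3: w=[0.0044, 0.0104, 0.0104, 0.0908, 0.0908, 0.0908, 0.0908, 0.0908, 0.0908, 0.0908, 0.1130, 0.1130, 0.1130]  mean=1.7726  Neff=10.3870  idx=[3, 4, 5, 6, 6, 7, 8, 9, 10, 10, 11, 12, 12]

N_eff = 10.3870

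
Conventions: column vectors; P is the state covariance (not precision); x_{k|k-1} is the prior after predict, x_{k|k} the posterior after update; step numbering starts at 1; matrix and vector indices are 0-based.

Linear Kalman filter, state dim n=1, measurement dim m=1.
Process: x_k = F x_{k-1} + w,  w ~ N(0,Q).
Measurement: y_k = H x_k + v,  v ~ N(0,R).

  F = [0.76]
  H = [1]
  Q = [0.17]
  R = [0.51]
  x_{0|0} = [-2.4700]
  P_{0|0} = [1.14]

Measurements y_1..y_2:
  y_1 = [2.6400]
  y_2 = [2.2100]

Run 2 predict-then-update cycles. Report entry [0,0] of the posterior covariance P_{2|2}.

P_post[0,0] = 0.2084

step 1: x^-=[-1.8772]  P^-=[0.8285]  S=[1.3385]  K=[0.6190]  nu=[4.5172]  x^+=[0.9188]  P^+=[0.3157]
step 2: x^-=[0.6983]  P^-=[0.3523]  S=[0.8623]  K=[0.4086]  nu=[1.5117]  x^+=[1.3159]  P^+=[0.2084]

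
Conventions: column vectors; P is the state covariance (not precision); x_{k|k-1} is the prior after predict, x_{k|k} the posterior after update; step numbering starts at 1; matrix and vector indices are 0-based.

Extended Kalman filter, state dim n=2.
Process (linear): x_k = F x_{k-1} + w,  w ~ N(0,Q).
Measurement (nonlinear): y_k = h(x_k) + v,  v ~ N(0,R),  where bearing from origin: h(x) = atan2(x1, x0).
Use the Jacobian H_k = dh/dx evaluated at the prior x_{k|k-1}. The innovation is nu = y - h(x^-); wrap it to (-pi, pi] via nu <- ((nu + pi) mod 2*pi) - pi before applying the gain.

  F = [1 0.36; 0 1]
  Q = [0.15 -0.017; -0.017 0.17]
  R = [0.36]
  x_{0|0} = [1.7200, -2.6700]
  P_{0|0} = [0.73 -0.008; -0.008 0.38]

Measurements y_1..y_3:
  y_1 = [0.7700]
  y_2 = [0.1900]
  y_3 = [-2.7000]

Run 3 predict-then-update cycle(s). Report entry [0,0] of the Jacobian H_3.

step 1: x^-=[0.7588, -2.6700]  P^-=[0.9235 0.1118; 0.1118 0.5500]  H_jac=[0.3465 0.0985]  S=[0.4839]  K=[0.6841; 0.1920]  nu=[2.0639]  x^+=[2.1708, -2.2737]  P^+=[0.6970 0.0482; 0.0482 0.5322]
step 2: x^-=[1.3523, -2.2737]  P^-=[0.9507 0.2228; 0.2228 0.7022]  H_jac=[0.3249 0.1932]  S=[0.5145]  K=[0.6840; 0.4044]  nu=[1.2242]  x^+=[2.1896, -1.7786]  P^+=[0.7100 0.0805; 0.0805 0.6180]
step 3: x^-=[1.5493, -1.7786]  P^-=[0.9981 0.2860; 0.2860 0.7880]  H_jac=[0.3197 0.2785]  S=[0.5740]  K=[0.6946; 0.5415]  nu=[-1.8458]  x^+=[0.2673, -2.7782]  P^+=[0.7211 0.0701; 0.0701 0.6197]

H_jac[0,0] = 0.3197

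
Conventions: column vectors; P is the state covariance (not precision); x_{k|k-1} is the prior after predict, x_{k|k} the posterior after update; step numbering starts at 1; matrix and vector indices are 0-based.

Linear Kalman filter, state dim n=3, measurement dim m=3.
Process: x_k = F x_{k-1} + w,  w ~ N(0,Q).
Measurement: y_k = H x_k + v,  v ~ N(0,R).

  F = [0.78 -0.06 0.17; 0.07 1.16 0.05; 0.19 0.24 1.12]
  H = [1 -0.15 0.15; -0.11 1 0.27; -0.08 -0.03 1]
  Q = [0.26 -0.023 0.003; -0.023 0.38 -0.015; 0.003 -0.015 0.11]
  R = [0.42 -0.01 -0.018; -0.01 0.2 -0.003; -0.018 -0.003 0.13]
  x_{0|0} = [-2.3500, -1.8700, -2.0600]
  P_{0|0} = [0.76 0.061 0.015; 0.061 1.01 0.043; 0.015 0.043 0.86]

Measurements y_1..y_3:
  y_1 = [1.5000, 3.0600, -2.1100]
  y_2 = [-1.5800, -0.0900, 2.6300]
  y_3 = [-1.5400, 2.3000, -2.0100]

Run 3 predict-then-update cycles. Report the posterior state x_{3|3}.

x_post = [-0.9341, 1.9310, -0.7855]

step 1: x^-=[-2.0710, -2.4367, -3.2025]  P^-=[0.7483 0.0196 0.2880; 0.0196 1.7599 0.3966; 0.2880 0.3966 1.3095]  S=[1.3000 -0.1669 0.3494; -0.1669 2.2572 0.6583; 0.3494 0.6583 1.3760]  K=[0.6193 0.0582 -0.0197; 0.0180 0.8790 -0.1764; 0.1040 0.0739 0.8645]  nu=[3.6859, 6.1336, 0.8537]  x^+=[0.5520, 2.8703, -1.6280]  P^+=[0.2635 0.0323 0.0082; 0.0323 0.1845 -0.0178; 0.0082 -0.0178 0.1104]
step 2: x^-=[-0.0184, 3.2868, -1.0296]  P^-=[0.4237 0.0055 0.0740; 0.0055 0.6331 0.0311; 0.0740 0.0311 0.2655]  S=[0.8830 -0.1130 0.0589; -0.1130 0.8687 0.0741; 0.0589 0.0741 0.3851]  K=[0.4950 0.0384 0.0205; 0.0075 0.7485 -0.1149; 0.0889 0.0655 0.6454]  nu=[-0.9141, -3.1008, 3.7568]  x^+=[-0.5130, 0.5275, 1.1109]  P^+=[0.2089 0.0227 0.0110; 0.0227 0.1554 -0.0108; 0.0110 -0.0108 0.0827]
step 3: x^-=[-0.2429, 0.6316, 1.2733]  P^-=[0.3911 -0.0028 0.0617; -0.0028 0.5928 0.0278; 0.0617 0.0278 0.2311]  S=[0.8477 -0.1168 0.0448; -0.1168 0.8264 0.0647; 0.0448 0.0647 0.3526]  K=[0.4758 0.0303 0.0206; 0.0036 0.7357 -0.1065; 0.0851 0.0647 0.6164]  nu=[-1.3933, 1.2979, -3.2838]  x^+=[-0.9341, 1.9310, -0.7855]  P^+=[0.2006 0.0204 0.0107; 0.0204 0.1523 -0.0099; 0.0107 -0.0099 0.0790]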